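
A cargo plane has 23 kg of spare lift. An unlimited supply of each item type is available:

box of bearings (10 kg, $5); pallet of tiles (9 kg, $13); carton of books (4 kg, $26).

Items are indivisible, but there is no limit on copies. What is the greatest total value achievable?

$130

Best value-per-unit is carton of books at 26/4, and filling with it alone uses weight 5×4=20. No mix of the others beats 5×26 = 130.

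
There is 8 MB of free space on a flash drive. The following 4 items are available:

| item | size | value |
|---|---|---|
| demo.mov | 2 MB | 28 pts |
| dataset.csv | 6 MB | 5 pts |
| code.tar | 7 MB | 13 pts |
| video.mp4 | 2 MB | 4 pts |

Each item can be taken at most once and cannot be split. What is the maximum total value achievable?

33 pts

This is a 0/1 knapsack; check combinations near the capacity.
- demo.mov+dataset.csv: size 2+6=8, value 28+5=33
- demo.mov+video.mp4: size 2+2=4, value 28+4=32
- demo.mov: size 2, value 28
Best: 33 pts.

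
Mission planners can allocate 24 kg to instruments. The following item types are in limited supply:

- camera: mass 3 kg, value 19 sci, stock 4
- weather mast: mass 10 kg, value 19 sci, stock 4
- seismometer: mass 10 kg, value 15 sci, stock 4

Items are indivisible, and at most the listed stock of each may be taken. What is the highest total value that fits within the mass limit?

Best selections within mass 24 and stock limits:
- 4×camera + 1×weather mast: mass 22, value 95
- 4×camera + 1×seismometer: mass 22, value 91
- 4×camera: mass 12, value 76
- 3×camera + 1×weather mast: mass 19, value 76
Best: 95 sci.

95 sci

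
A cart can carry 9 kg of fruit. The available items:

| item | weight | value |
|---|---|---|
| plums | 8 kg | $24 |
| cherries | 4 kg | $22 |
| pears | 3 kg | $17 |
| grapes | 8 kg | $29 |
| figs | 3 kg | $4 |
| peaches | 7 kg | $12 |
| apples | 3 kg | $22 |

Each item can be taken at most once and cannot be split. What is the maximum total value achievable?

$44

Check high-value combinations within 9 kg:
- cherries+apples: weight 4+3=7, value 22+22=44
- pears+figs+apples: weight 3+3+3=9, value 17+4+22=43
- pears+apples: weight 3+3=6, value 17+22=39
Best: $44.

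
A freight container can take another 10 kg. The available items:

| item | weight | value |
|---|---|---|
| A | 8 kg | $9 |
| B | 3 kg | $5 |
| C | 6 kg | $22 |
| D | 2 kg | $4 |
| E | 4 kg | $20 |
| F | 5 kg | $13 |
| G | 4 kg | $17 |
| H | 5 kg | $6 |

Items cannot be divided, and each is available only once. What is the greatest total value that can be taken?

Check high-value combinations within 10 kg:
- C+E: weight 6+4=10, value 22+20=42
- D+E+G: weight 2+4+4=10, value 4+20+17=41
- C+G: weight 6+4=10, value 22+17=39
- E+G: weight 4+4=8, value 20+17=37
- E+F: weight 4+5=9, value 20+13=33
Best: $42.

$42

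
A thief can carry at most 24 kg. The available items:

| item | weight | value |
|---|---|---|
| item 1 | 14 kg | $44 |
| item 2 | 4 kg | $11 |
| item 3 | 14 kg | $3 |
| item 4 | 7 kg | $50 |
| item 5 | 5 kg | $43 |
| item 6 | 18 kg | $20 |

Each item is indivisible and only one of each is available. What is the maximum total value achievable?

This is a 0/1 knapsack; check combinations near the capacity.
- item 2+item 4+item 5: weight 4+7+5=16, value 11+50+43=104
- item 1+item 2+item 5: weight 14+4+5=23, value 44+11+43=98
- item 1+item 4: weight 14+7=21, value 44+50=94
- item 4+item 5: weight 7+5=12, value 50+43=93
- item 1+item 5: weight 14+5=19, value 44+43=87
Best: $104.

$104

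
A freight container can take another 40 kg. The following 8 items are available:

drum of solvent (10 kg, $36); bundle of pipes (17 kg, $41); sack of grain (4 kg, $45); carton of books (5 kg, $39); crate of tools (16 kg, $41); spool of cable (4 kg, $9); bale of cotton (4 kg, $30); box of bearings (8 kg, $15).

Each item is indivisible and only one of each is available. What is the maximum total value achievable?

Check high-value combinations within 40 kg:
- drum of solvent+sack of grain+carton of books+crate of tools+bale of cotton: weight 10+4+5+16+4=39, value 36+45+39+41+30=191
- drum of solvent+bundle of pipes+sack of grain+carton of books+bale of cotton: weight 10+17+4+5+4=40, value 36+41+45+39+30=191
- drum of solvent+sack of grain+carton of books+spool of cable+bale of cotton+box of bearings: weight 10+4+5+4+4+8=35, value 36+45+39+9+30+15=174
- sack of grain+carton of books+crate of tools+bale of cotton+box of bearings: weight 4+5+16+4+8=37, value 45+39+41+30+15=170
- bundle of pipes+sack of grain+carton of books+bale of cotton+box of bearings: weight 17+4+5+4+8=38, value 41+45+39+30+15=170
Best: $191.

$191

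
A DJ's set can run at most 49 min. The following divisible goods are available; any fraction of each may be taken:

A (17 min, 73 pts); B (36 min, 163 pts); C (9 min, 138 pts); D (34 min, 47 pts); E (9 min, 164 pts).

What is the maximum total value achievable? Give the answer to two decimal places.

Take in order of value per unit:
- E (164/9 per unit): all 9 → value 164, running total 164.00
- C (138/9 per unit): all 9 → value 138, running total 302.00
- B (163/36 per unit): 31 of 36 → value 31×163/36 = 140.3611, running total 442.36
Total 442.36.

442.36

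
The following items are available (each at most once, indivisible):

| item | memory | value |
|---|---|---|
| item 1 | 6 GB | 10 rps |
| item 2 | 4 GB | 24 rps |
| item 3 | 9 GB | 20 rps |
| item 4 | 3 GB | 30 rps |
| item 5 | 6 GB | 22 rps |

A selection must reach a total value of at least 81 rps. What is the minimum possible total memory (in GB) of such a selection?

Subsets with value ≥ 81, sorted by total memory:
- item 1+item 2+item 4+item 5: memory 19, value 86
- item 2+item 3+item 4+item 5: memory 22, value 96
- item 1+item 2+item 3+item 4: memory 22, value 84
Minimum memory: 19 GB.

19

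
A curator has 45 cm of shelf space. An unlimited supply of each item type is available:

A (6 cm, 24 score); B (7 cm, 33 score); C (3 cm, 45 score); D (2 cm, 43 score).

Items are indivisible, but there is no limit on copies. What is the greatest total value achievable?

Best value-per-unit is D at 43/2; filling with it alone gives 22×43 = 946.
Optimal mix: 1×C + 21×D → length 45, value 948.

948 score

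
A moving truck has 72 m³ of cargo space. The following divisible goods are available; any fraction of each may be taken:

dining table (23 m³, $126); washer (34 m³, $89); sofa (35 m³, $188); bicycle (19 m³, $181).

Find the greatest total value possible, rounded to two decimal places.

Take in order of value per unit:
- bicycle (181/19 per unit): all 19 → value 181, running total 181.00
- dining table (126/23 per unit): all 23 → value 126, running total 307.00
- sofa (188/35 per unit): 30 of 35 → value 30×188/35 = 161.1429, running total 468.14
Total 468.14.

468.14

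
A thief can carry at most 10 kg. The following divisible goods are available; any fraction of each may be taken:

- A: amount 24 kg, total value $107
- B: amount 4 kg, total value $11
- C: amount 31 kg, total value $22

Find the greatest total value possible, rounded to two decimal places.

Take in order of value per unit:
- A (107/24 per unit): 10 of 24 → value 10×107/24 = 44.5833, running total 44.58
Total 44.58.

44.58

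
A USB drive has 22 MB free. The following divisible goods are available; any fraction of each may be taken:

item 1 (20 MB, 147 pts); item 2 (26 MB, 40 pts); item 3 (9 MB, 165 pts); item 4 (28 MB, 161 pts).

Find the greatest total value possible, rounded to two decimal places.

Take in order of value per unit:
- item 3 (165/9 per unit): all 9 → value 165, running total 165.00
- item 1 (147/20 per unit): 13 of 20 → value 13×147/20 = 95.5500, running total 260.55
Total 260.55.

260.55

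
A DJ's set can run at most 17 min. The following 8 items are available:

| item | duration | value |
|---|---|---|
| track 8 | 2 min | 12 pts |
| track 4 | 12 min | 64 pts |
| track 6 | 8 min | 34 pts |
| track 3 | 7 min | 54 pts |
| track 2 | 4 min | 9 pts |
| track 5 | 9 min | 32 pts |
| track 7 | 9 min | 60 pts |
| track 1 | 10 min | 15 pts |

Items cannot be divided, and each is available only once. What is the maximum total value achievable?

114 pts

Check high-value combinations within 17 min:
- track 3+track 7: duration 7+9=16, value 54+60=114
- track 8+track 6+track 3: duration 2+8+7=17, value 12+34+54=100
- track 6+track 7: duration 8+9=17, value 34+60=94
Best: 114 pts.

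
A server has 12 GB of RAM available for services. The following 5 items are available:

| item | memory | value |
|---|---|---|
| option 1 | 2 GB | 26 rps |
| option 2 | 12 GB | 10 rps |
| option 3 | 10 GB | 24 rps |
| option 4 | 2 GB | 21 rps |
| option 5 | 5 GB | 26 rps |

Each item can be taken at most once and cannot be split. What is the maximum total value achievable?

73 rps

Check high-value combinations within 12 GB:
- option 1+option 4+option 5: memory 2+2+5=9, value 26+21+26=73
- option 1+option 5: memory 2+5=7, value 26+26=52
- option 1+option 3: memory 2+10=12, value 26+24=50
- option 1+option 4: memory 2+2=4, value 26+21=47
- option 4+option 5: memory 2+5=7, value 21+26=47
Best: 73 rps.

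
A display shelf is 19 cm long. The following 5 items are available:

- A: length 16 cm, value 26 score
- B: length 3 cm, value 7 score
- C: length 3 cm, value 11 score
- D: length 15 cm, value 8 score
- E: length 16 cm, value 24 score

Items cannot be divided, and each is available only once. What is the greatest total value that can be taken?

37 score

Check high-value combinations within 19 cm:
- A+C: length 16+3=19, value 26+11=37
- C+E: length 3+16=19, value 11+24=35
- A+B: length 16+3=19, value 26+7=33
Best: 37 score.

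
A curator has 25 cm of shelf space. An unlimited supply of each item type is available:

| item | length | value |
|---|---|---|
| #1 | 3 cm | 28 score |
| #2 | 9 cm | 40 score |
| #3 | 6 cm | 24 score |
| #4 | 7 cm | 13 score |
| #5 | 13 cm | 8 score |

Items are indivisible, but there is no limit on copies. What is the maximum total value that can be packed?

Best value-per-unit is #1 at 28/3, and filling with it alone uses length 8×3=24. No mix of the others beats 8×28 = 224.

224 score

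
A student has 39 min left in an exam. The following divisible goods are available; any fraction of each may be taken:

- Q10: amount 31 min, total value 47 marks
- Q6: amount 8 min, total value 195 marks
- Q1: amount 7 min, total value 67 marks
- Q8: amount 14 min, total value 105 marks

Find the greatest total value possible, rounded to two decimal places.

Take in order of value per unit:
- Q6 (195/8 per unit): all 8 → value 195, running total 195.00
- Q1 (67/7 per unit): all 7 → value 67, running total 262.00
- Q8 (105/14 per unit): all 14 → value 105, running total 367.00
- Q10 (47/31 per unit): 10 of 31 → value 10×47/31 = 15.1613, running total 382.16
Total 382.16.

382.16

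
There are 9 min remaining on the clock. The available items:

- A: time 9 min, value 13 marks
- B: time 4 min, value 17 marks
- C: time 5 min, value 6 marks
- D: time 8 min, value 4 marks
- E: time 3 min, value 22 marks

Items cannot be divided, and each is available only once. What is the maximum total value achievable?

39 marks

Check high-value combinations within 9 min:
- B+E: time 4+3=7, value 17+22=39
- C+E: time 5+3=8, value 6+22=28
- B+C: time 4+5=9, value 17+6=23
- E: time 3, value 22
Best: 39 marks.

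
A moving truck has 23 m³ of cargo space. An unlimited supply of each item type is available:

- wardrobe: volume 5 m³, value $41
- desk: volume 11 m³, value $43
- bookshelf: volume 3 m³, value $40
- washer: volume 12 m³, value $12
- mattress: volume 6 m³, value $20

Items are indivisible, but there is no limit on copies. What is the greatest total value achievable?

Best value-per-unit is bookshelf at 40/3; filling with it alone gives 7×40 = 280.
Optimal mix: 1×wardrobe + 6×bookshelf → volume 23, value 281.

$281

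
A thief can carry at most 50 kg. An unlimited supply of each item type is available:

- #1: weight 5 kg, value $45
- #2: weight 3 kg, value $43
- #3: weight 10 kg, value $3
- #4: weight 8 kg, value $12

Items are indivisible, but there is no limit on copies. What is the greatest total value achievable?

Best value-per-unit is #2 at 43/3; filling with it alone gives 16×43 = 688.
Optimal mix: 1×#1 + 15×#2 → weight 50, value 690.

$690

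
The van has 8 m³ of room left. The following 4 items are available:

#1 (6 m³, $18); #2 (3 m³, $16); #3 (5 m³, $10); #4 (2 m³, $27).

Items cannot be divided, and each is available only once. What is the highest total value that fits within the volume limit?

Check high-value combinations within 8 m³:
- #1+#4: volume 6+2=8, value 18+27=45
- #2+#4: volume 3+2=5, value 16+27=43
- #3+#4: volume 5+2=7, value 10+27=37
- #4: volume 2, value 27
Best: $45.

$45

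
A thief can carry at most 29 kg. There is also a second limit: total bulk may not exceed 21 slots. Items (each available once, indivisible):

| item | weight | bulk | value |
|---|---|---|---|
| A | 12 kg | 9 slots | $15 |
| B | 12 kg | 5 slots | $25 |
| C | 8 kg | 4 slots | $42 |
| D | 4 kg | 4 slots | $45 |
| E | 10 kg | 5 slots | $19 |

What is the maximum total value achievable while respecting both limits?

Feasible sets respecting both limits:
- B+C+D: weight 24, bulk 13, value 112
- C+D+E: weight 22, bulk 13, value 106
- A+C+D: weight 24, bulk 17, value 102
- B+D+E: weight 26, bulk 14, value 89
Best: $112.

$112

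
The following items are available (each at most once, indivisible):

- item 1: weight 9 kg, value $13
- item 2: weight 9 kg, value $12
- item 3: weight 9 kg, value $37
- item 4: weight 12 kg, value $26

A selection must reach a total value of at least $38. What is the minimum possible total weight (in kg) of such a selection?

Subsets with value ≥ 38, sorted by total weight:
- item 1+item 3: weight 18, value 50
- item 2+item 3: weight 18, value 49
- item 3+item 4: weight 21, value 63
- item 1+item 4: weight 21, value 39
Minimum weight: 18 kg.

18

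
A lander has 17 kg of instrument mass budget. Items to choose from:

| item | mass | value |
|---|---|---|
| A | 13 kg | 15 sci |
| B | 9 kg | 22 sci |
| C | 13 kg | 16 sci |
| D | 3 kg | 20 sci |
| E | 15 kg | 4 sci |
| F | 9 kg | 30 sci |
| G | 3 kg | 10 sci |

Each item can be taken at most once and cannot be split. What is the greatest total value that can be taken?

60 sci

Check high-value combinations within 17 kg:
- D+F+G: mass 3+9+3=15, value 20+30+10=60
- B+D+G: mass 9+3+3=15, value 22+20+10=52
- D+F: mass 3+9=12, value 20+30=50
- B+D: mass 9+3=12, value 22+20=42
- F+G: mass 9+3=12, value 30+10=40
Best: 60 sci.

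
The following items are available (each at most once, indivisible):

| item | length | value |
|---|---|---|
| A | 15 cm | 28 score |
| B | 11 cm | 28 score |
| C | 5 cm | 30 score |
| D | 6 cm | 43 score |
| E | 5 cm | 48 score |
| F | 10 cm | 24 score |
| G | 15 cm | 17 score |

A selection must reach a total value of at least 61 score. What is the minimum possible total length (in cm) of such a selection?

Subsets with value ≥ 61, sorted by total length:
- C+E: length 10, value 78
- D+E: length 11, value 91
- C+D: length 11, value 73
Minimum length: 10 cm.

10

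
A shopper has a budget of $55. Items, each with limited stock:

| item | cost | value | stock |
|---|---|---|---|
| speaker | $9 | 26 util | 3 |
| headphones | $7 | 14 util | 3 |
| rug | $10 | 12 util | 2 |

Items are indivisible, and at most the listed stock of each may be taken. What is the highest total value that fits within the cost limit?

Best selections within cost 55 and stock limits:
- 3×speaker + 3×headphones: cost 48, value 120
- 3×speaker + 2×headphones + 1×rug: cost 51, value 118
- 3×speaker + 1×headphones + 2×rug: cost 54, value 116
- 3×speaker + 2×headphones: cost 41, value 106
Best: 120 util.

120 util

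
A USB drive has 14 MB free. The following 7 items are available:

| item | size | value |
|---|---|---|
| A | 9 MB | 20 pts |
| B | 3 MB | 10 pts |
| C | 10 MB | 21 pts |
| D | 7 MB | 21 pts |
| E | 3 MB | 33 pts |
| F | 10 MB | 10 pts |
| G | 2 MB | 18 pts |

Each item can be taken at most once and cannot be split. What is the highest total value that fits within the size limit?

Check high-value combinations within 14 MB:
- D+E+G: size 7+3+2=12, value 21+33+18=72
- A+E+G: size 9+3+2=14, value 20+33+18=71
- B+D+E: size 3+7+3=13, value 10+21+33=64
- B+E+G: size 3+3+2=8, value 10+33+18=61
Best: 72 pts.

72 pts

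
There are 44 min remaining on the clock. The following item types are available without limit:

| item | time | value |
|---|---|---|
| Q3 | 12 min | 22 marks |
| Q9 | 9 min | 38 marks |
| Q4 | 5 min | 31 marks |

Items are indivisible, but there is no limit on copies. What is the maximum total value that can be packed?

255 marks

Best value-per-unit is Q4 at 31/5; filling with it alone gives 8×31 = 248.
Optimal mix: 1×Q9 + 7×Q4 → time 44, value 255.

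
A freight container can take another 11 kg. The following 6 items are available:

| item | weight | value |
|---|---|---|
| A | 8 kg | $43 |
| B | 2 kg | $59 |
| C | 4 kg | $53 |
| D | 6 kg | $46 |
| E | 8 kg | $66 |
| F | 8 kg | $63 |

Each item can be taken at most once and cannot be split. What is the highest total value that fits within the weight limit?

$125

Check high-value combinations within 11 kg:
- B+E: weight 2+8=10, value 59+66=125
- B+F: weight 2+8=10, value 59+63=122
- B+C: weight 2+4=6, value 59+53=112
- B+D: weight 2+6=8, value 59+46=105
- A+B: weight 8+2=10, value 43+59=102
Best: $125.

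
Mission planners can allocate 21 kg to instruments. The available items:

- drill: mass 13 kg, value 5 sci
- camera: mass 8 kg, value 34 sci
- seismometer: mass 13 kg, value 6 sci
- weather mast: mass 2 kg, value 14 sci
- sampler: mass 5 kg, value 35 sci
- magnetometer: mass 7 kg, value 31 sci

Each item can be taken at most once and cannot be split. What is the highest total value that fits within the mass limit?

100 sci

Check high-value combinations within 21 kg:
- camera+sampler+magnetometer: mass 8+5+7=20, value 34+35+31=100
- camera+weather mast+sampler: mass 8+2+5=15, value 34+14+35=83
- weather mast+sampler+magnetometer: mass 2+5+7=14, value 14+35+31=80
- camera+weather mast+magnetometer: mass 8+2+7=17, value 34+14+31=79
- camera+sampler: mass 8+5=13, value 34+35=69
Best: 100 sci.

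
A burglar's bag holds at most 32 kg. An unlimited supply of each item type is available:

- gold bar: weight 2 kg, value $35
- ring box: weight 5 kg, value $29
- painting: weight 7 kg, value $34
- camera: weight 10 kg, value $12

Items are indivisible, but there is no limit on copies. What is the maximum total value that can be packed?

$560

Best value-per-unit is gold bar at 35/2, and filling with it alone uses weight 16×2=32. No mix of the others beats 16×35 = 560.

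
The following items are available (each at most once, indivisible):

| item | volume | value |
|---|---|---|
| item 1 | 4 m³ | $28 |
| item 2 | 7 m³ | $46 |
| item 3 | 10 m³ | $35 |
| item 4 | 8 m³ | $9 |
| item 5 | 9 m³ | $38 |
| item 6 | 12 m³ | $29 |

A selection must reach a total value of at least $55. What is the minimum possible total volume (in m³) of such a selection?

11

Subsets with value ≥ 55, sorted by total volume:
- item 1+item 2: volume 11, value 74
- item 1+item 5: volume 13, value 66
Minimum volume: 11 m³.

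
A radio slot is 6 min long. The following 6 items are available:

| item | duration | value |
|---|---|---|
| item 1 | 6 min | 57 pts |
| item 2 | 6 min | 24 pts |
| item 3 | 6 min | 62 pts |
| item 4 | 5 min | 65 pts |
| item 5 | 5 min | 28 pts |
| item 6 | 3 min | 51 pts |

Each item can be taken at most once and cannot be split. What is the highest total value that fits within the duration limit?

Check high-value combinations within 6 min:
- item 4: duration 5, value 65
- item 3: duration 6, value 62
- item 1: duration 6, value 57
- item 6: duration 3, value 51
- item 5: duration 5, value 28
Best: 65 pts.

65 pts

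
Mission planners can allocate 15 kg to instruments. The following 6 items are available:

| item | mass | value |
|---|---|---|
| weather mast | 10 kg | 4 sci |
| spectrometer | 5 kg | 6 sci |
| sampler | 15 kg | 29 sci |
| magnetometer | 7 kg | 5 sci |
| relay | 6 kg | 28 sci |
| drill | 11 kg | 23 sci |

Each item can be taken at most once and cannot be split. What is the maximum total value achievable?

Check high-value combinations within 15 kg:
- spectrometer+relay: mass 5+6=11, value 6+28=34
- magnetometer+relay: mass 7+6=13, value 5+28=33
- sampler: mass 15, value 29
- relay: mass 6, value 28
Best: 34 sci.

34 sci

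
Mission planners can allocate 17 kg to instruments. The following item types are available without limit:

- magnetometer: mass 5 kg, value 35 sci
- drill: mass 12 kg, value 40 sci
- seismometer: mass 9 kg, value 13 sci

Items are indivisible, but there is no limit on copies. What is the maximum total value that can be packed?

Best value-per-unit is magnetometer at 35/5, and filling with it alone uses mass 3×5=15. No mix of the others beats 3×35 = 105.

105 sci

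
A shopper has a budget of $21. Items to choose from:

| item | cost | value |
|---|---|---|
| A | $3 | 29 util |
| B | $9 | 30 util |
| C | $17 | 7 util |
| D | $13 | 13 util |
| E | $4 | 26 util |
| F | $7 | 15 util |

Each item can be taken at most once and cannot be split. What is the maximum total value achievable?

85 util

Check high-value combinations within $21:
- A+B+E: cost 3+9+4=16, value 29+30+26=85
- A+B+F: cost 3+9+7=19, value 29+30+15=74
- B+E+F: cost 9+4+7=20, value 30+26+15=71
- A+E+F: cost 3+4+7=14, value 29+26+15=70
Best: 85 util.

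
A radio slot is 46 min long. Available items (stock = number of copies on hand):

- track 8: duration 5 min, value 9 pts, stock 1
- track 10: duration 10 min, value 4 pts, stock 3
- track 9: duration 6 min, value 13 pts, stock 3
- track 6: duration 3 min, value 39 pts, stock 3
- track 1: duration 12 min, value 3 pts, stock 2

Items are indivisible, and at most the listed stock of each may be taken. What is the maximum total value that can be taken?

169 pts

Best selections within duration 46 and stock limits:
- 1×track 8 + 1×track 10 + 3×track 9 + 3×track 6: duration 42, value 169
- 1×track 8 + 3×track 9 + 3×track 6 + 1×track 1: duration 44, value 168
- 1×track 8 + 3×track 9 + 3×track 6: duration 32, value 165
- 1×track 10 + 3×track 9 + 3×track 6: duration 37, value 160
Best: 169 pts.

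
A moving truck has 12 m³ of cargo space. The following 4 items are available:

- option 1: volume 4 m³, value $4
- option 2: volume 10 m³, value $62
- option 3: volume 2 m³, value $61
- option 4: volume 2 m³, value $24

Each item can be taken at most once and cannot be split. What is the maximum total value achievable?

This is a 0/1 knapsack; check combinations near the capacity.
- option 2+option 3: volume 10+2=12, value 62+61=123
- option 1+option 3+option 4: volume 4+2+2=8, value 4+61+24=89
- option 2+option 4: volume 10+2=12, value 62+24=86
- option 3+option 4: volume 2+2=4, value 61+24=85
Best: $123.

$123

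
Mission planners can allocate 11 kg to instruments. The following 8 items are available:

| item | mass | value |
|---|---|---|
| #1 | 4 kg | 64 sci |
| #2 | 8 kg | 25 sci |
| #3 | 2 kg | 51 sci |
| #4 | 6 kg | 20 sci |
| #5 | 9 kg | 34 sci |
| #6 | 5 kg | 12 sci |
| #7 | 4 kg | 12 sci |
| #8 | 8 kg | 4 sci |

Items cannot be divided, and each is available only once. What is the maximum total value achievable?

Check high-value combinations within 11 kg:
- #1+#3+#7: mass 4+2+4=10, value 64+51+12=127
- #1+#3+#6: mass 4+2+5=11, value 64+51+12=127
- #1+#3: mass 4+2=6, value 64+51=115
- #3+#5: mass 2+9=11, value 51+34=85
- #1+#4: mass 4+6=10, value 64+20=84
Best: 127 sci.

127 sci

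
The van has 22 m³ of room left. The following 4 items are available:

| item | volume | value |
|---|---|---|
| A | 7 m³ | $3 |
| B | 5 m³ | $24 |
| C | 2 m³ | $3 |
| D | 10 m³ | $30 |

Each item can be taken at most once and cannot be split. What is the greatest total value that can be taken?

Check high-value combinations within 22 m³:
- B+C+D: volume 5+2+10=17, value 24+3+30=57
- A+B+D: volume 7+5+10=22, value 3+24+30=57
- B+D: volume 5+10=15, value 24+30=54
Best: $57.

$57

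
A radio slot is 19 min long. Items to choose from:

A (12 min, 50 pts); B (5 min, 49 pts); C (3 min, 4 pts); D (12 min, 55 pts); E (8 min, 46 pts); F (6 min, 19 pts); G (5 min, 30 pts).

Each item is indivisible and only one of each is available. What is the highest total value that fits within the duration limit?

125 pts

Check high-value combinations within 19 min:
- B+E+G: duration 5+8+5=18, value 49+46+30=125
- B+E+F: duration 5+8+6=19, value 49+46+19=114
- B+D: duration 5+12=17, value 49+55=104
- B+C+F+G: duration 5+3+6+5=19, value 49+4+19+30=102
- B+C+E: duration 5+3+8=16, value 49+4+46=99
Best: 125 pts.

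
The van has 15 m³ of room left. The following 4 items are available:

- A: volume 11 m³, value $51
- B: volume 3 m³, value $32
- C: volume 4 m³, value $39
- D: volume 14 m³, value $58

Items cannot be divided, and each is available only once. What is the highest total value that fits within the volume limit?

$90

Check high-value combinations within 15 m³:
- A+C: volume 11+4=15, value 51+39=90
- A+B: volume 11+3=14, value 51+32=83
- B+C: volume 3+4=7, value 32+39=71
- D: volume 14, value 58
Best: $90.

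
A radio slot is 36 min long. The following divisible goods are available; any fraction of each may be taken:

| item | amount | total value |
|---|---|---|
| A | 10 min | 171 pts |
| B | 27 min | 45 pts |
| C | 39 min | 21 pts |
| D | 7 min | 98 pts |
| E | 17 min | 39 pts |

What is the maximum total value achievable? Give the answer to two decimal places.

311.33

Take in order of value per unit:
- A (171/10 per unit): all 10 → value 171, running total 171.00
- D (98/7 per unit): all 7 → value 98, running total 269.00
- E (39/17 per unit): all 17 → value 39, running total 308.00
- B (45/27 per unit): 2 of 27 → value 2×45/27 = 3.3333, running total 311.33
Total 311.33.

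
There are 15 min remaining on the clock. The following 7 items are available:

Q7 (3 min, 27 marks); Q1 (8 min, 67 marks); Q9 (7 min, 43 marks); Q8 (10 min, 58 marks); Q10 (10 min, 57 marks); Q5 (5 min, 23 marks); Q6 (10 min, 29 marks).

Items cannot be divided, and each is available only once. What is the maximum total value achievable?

Check high-value combinations within 15 min:
- Q1+Q9: time 8+7=15, value 67+43=110
- Q7+Q1: time 3+8=11, value 27+67=94
- Q7+Q9+Q5: time 3+7+5=15, value 27+43+23=93
- Q1+Q5: time 8+5=13, value 67+23=90
- Q7+Q8: time 3+10=13, value 27+58=85
Best: 110 marks.

110 marks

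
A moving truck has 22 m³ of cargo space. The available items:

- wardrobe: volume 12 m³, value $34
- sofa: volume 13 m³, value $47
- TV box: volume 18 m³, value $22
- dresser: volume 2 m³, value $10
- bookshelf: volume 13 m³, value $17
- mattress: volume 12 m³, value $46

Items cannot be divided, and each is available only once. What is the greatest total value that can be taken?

$57

Check high-value combinations within 22 m³:
- sofa+dresser: volume 13+2=15, value 47+10=57
- dresser+mattress: volume 2+12=14, value 10+46=56
- sofa: volume 13, value 47
- mattress: volume 12, value 46
- wardrobe+dresser: volume 12+2=14, value 34+10=44
Best: $57.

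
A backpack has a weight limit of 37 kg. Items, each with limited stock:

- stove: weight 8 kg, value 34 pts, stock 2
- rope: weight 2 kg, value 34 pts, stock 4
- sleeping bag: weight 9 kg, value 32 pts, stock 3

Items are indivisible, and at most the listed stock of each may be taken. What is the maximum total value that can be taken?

236 pts

Best selections within weight 37 and stock limits:
- 2×stove + 4×rope + 1×sleeping bag: weight 33, value 236
- 1×stove + 4×rope + 2×sleeping bag: weight 34, value 234
- 4×rope + 3×sleeping bag: weight 35, value 232
- 2×stove + 4×rope: weight 24, value 204
Best: 236 pts.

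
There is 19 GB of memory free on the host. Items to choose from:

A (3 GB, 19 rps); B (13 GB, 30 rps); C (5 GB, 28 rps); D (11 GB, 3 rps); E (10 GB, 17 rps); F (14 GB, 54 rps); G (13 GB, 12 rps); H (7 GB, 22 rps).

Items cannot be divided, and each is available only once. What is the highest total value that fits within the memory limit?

82 rps

Check high-value combinations within 19 GB:
- C+F: memory 5+14=19, value 28+54=82
- A+F: memory 3+14=17, value 19+54=73
- A+C+H: memory 3+5+7=15, value 19+28+22=69
- A+C+E: memory 3+5+10=18, value 19+28+17=64
- B+C: memory 13+5=18, value 30+28=58
Best: 82 rps.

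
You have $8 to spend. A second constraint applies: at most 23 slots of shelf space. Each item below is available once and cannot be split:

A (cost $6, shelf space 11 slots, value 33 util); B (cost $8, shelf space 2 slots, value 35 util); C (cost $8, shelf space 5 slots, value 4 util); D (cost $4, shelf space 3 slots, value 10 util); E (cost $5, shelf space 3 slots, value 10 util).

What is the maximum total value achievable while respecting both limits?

Feasible sets respecting both limits:
- B: cost 8, shelf space 2, value 35
- A: cost 6, shelf space 11, value 33
- D: cost 4, shelf space 3, value 10
- E: cost 5, shelf space 3, value 10
Best: 35 util.

35 util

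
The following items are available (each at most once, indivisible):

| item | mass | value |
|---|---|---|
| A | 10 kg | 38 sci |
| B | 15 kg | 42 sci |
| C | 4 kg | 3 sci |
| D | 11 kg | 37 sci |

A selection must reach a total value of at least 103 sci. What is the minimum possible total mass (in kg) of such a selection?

Subsets with value ≥ 103, sorted by total mass:
- A+B+D: mass 36, value 117
- A+B+C+D: mass 40, value 120
Minimum mass: 36 kg.

36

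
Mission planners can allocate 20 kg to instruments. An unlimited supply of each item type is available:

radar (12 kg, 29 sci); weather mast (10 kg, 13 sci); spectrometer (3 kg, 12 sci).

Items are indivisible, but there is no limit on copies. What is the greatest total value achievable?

Best value-per-unit is spectrometer at 12/3, and filling with it alone uses mass 6×3=18. No mix of the others beats 6×12 = 72.

72 sci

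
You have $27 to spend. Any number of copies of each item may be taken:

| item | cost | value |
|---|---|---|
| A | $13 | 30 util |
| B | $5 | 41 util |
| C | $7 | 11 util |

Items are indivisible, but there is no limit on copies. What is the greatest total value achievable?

205 util

Best value-per-unit is B at 41/5, and filling with it alone uses cost 5×5=25. No mix of the others beats 5×41 = 205.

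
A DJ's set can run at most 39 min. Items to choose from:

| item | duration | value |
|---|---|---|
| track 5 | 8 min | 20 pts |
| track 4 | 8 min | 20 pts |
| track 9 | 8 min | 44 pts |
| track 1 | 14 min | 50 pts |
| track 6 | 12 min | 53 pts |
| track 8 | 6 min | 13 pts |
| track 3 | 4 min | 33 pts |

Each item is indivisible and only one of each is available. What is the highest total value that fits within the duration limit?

This is a 0/1 knapsack; check combinations near the capacity.
- track 9+track 1+track 6+track 3: duration 8+14+12+4=38, value 44+50+53+33=180
- track 5+track 9+track 6+track 8+track 3: duration 8+8+12+6+4=38, value 20+44+53+13+33=163
- track 4+track 9+track 6+track 8+track 3: duration 8+8+12+6+4=38, value 20+44+53+13+33=163
Best: 180 pts.

180 pts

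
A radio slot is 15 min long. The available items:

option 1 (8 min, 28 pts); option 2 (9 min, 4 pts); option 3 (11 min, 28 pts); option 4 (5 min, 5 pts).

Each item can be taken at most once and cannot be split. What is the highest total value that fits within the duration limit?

33 pts

Check high-value combinations within 15 min:
- option 1+option 4: duration 8+5=13, value 28+5=33
- option 1: duration 8, value 28
- option 3: duration 11, value 28
- option 2+option 4: duration 9+5=14, value 4+5=9
- option 4: duration 5, value 5
Best: 33 pts.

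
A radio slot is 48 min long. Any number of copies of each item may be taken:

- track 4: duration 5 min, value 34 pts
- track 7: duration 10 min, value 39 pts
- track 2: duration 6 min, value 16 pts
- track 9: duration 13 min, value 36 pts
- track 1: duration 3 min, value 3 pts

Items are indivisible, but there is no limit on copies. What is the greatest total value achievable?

309 pts

Best value-per-unit is track 4 at 34/5; filling with it alone gives 9×34 = 306.
Optimal mix: 9×track 4 + 1×track 1 → duration 48, value 309.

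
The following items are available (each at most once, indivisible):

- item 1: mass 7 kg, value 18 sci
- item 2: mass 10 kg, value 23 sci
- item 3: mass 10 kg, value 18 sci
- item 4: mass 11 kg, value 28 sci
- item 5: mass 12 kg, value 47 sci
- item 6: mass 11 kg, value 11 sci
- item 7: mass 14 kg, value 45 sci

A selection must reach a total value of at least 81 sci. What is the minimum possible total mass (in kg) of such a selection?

Subsets with value ≥ 81, sorted by total mass:
- item 5+item 7: mass 26, value 92
- item 1+item 2+item 5: mass 29, value 88
Minimum mass: 26 kg.

26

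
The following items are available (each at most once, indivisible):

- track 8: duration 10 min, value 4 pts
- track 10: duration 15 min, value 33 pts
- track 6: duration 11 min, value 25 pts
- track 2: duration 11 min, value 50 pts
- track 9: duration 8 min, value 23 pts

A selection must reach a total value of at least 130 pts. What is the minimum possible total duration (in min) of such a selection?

Subsets with value ≥ 130, sorted by total duration:
- track 10+track 6+track 2+track 9: duration 45, value 131
- track 8+track 10+track 6+track 2+track 9: duration 55, value 135
Minimum duration: 45 min.

45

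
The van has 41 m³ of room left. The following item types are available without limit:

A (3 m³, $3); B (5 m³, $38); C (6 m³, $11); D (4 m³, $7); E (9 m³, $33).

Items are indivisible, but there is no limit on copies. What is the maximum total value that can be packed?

$304

Best value-per-unit is B at 38/5, and filling with it alone uses volume 8×5=40. No mix of the others beats 8×38 = 304.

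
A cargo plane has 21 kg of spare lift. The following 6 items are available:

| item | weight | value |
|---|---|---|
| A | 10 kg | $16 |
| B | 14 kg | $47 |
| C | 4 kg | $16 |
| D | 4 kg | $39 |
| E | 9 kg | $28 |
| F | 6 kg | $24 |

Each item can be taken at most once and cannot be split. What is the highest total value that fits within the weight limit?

$91

This is a 0/1 knapsack; check combinations near the capacity.
- D+E+F: weight 4+9+6=19, value 39+28+24=91
- B+D: weight 14+4=18, value 47+39=86
- C+D+E: weight 4+4+9=17, value 16+39+28=83
Best: $91.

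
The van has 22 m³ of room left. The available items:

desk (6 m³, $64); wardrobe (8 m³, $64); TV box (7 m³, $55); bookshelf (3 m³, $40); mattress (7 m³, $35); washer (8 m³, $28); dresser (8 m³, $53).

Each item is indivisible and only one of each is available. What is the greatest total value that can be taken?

$183

Check high-value combinations within 22 m³:
- desk+wardrobe+TV box: volume 6+8+7=21, value 64+64+55=183
- desk+wardrobe+dresser: volume 6+8+8=22, value 64+64+53=181
- desk+TV box+dresser: volume 6+7+8=21, value 64+55+53=172
- desk+wardrobe+bookshelf: volume 6+8+3=17, value 64+64+40=168
- desk+wardrobe+mattress: volume 6+8+7=21, value 64+64+35=163
Best: $183.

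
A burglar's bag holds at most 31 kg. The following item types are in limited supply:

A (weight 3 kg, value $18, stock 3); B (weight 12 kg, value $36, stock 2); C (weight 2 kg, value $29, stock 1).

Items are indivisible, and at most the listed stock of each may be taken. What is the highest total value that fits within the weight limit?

$119

Top feasible selections:
- 3×A + 1×B + 1×C: weight 23, value 119
- 1×A + 2×B + 1×C: weight 29, value 119
- 2×A + 2×B: weight 30, value 108
- 2×A + 1×B + 1×C: weight 20, value 101
Best: $119.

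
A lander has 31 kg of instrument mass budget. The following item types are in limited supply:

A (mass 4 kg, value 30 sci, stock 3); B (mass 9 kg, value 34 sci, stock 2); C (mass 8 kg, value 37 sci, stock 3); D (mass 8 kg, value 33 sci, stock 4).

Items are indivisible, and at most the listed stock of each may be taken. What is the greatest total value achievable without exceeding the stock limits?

Top feasible selections:
- 3×A + 2×C: mass 28, value 164
- 3×A + 1×B + 1×C: mass 29, value 161
- 3×A + 1×C + 1×D: mass 28, value 160
- 3×A + 2×B: mass 30, value 158
Best: 164 sci.

164 sci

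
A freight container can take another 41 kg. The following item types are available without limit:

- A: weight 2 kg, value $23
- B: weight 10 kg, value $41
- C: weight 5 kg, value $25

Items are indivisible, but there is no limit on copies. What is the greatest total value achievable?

Best value-per-unit is A at 23/2, and filling with it alone uses weight 20×2=40. No mix of the others beats 20×23 = 460.

$460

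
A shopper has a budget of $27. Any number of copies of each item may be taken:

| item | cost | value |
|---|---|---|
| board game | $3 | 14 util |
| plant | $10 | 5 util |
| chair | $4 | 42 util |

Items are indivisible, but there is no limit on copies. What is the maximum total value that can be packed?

266 util

Best value-per-unit is chair at 42/4; filling with it alone gives 6×42 = 252.
Optimal mix: 1×board game + 6×chair → cost 27, value 266.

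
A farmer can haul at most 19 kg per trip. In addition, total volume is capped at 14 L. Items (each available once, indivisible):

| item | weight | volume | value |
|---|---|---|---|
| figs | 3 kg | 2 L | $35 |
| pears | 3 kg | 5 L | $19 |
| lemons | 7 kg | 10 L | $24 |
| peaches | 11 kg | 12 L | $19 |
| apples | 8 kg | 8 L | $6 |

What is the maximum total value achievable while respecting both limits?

Feasible sets respecting both limits:
- figs+lemons: weight 10, volume 12, value 59
- figs+pears: weight 6, volume 7, value 54
- figs+peaches: weight 14, volume 14, value 54
- figs+apples: weight 11, volume 10, value 41
Best: $59.

$59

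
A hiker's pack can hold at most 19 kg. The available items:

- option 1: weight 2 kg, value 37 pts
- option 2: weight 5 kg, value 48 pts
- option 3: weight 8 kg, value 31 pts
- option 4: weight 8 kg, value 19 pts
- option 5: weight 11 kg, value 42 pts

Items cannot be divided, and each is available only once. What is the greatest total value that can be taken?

127 pts

Check high-value combinations within 19 kg:
- option 1+option 2+option 5: weight 2+5+11=18, value 37+48+42=127
- option 1+option 2+option 3: weight 2+5+8=15, value 37+48+31=116
- option 1+option 2+option 4: weight 2+5+8=15, value 37+48+19=104
- option 2+option 5: weight 5+11=16, value 48+42=90
- option 1+option 3+option 4: weight 2+8+8=18, value 37+31+19=87
Best: 127 pts.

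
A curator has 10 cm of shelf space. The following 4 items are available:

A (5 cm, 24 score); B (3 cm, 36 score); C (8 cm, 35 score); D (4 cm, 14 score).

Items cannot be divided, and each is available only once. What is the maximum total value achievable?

Check high-value combinations within 10 cm:
- A+B: length 5+3=8, value 24+36=60
- B+D: length 3+4=7, value 36+14=50
- A+D: length 5+4=9, value 24+14=38
- B: length 3, value 36
Best: 60 score.

60 score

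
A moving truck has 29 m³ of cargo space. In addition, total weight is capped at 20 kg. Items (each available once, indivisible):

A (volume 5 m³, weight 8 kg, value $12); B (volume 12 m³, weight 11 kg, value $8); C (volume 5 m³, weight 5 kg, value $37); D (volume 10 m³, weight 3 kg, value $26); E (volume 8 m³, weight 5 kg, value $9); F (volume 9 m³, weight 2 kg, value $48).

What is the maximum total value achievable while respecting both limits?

Feasible sets respecting both limits:
- A+C+D+F: volume 29, weight 18, value 123
- C+D+F: volume 24, weight 10, value 111
- A+C+E+F: volume 27, weight 20, value 106
Best: $123.

$123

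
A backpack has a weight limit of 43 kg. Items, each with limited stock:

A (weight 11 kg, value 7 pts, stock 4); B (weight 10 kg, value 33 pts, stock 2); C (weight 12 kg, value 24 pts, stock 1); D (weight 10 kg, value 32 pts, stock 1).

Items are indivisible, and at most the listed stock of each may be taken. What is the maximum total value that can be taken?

Top feasible selections:
- 2×B + 1×C + 1×D: weight 42, value 122
- 1×A + 2×B + 1×D: weight 41, value 105
- 2×B + 1×D: weight 30, value 98
Best: 122 pts.

122 pts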